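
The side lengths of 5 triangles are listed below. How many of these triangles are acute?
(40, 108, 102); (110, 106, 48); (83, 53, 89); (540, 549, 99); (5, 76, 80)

3

(40,108,102): 40²+102² = 12004 > 11664 = 108² → acute
(110,106,48): 48²+106² = 13540 > 12100 = 110² → acute
(83,53,89): 53²+83² = 9698 > 7921 = 89² → acute
(540,549,99): 99²+540² = 301401 = 549² → right
(5,76,80): 5²+76² = 5801 < 6400 = 80² → obtuse
3 of the 5 are acute.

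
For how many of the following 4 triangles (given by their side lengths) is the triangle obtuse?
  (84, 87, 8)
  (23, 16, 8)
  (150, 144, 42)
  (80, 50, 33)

(84,87,8): 8²+84² = 7120 < 7569 = 87² → obtuse
(23,16,8): 8²+16² = 320 < 529 = 23² → obtuse
(150,144,42): 42²+144² = 22500 = 150² → right
(80,50,33): 33²+50² = 3589 < 6400 = 80² → obtuse
3 of the 4 are obtuse.

3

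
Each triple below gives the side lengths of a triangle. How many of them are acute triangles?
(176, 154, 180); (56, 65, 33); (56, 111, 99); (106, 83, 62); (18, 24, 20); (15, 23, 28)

3

(176,154,180): 154²+176² = 54692 > 32400 = 180² → acute
(56,65,33): 33²+56² = 4225 = 65² → right
(56,111,99): 56²+99² = 12937 > 12321 = 111² → acute
(106,83,62): 62²+83² = 10733 < 11236 = 106² → obtuse
(18,24,20): 18²+20² = 724 > 576 = 24² → acute
(15,23,28): 15²+23² = 754 < 784 = 28² → obtuse
3 of the 6 are acute.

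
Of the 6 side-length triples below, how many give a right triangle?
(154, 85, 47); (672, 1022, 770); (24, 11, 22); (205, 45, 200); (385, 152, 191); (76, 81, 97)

2

(154,85,47): 47+85 ≤ 154, not a triangle
(672,1022,770): 672²+770² = 1044484 = 1022² → right
(24,11,22): 11²+22² = 605 > 576 = 24² → acute
(205,45,200): 45²+200² = 42025 = 205² → right
(385,152,191): 152+191 ≤ 385, not a triangle
(76,81,97): 76²+81² = 12337 > 9409 = 97² → acute
2 of the 6 are right.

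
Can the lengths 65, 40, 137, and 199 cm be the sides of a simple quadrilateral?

A quadrilateral exists iff every side is shorter than the sum of the others — equivalently, the longest side is less than the sum of the rest.
Longest side 199 < 242 (sum of the remaining 3), so yes.

Yes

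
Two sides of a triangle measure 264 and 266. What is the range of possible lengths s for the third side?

2 < s < 530

By the triangle inequality, s must be less than 264 + 266 = 530 and greater than |264 − 266| = 2.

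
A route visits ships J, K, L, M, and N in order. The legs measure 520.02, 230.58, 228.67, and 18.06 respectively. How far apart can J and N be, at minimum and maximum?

The maximum is all hops collinear in one direction: 520.02 + 230.58 + 228.67 + 18.06 = 997.33.
The longest hop is 520.02; the others sum to 477.31. Folding the others back against it leaves at least 520.02 − 477.31 = 42.71.

42.71 ≤ JN ≤ 997.33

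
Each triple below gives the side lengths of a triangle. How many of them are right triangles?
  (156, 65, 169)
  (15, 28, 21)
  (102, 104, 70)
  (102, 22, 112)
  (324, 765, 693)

2

(156,65,169): 65²+156² = 28561 = 169² → right
(15,28,21): 15²+21² = 666 < 784 = 28² → obtuse
(102,104,70): 70²+102² = 15304 > 10816 = 104² → acute
(102,22,112): 22²+102² = 10888 < 12544 = 112² → obtuse
(324,765,693): 324²+693² = 585225 = 765² → right
2 of the 5 are right.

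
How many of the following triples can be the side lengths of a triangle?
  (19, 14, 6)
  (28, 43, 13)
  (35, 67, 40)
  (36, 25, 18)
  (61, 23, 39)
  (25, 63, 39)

5

(6,14,19): 6+14 > 19 → valid
(13,28,43): 13+28 ≤ 43 → not valid
(35,40,67): 35+40 > 67 → valid
(18,25,36): 18+25 > 36 → valid
(23,39,61): 23+39 > 61 → valid
(25,39,63): 25+39 > 63 → valid
5 of the 6 triples form a triangle.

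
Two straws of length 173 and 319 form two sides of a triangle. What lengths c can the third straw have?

By the triangle inequality, c must be less than 173 + 319 = 492 and greater than |173 − 319| = 146.

146 < c < 492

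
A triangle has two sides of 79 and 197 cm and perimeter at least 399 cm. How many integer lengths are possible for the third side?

Triangle inequality: 118 < x < 276. Perimeter ≥ 399 gives x ≥ 399 − 79 − 197 = 123.
So 123 ≤ x < 276; integers 123 through 275: 153 values.

153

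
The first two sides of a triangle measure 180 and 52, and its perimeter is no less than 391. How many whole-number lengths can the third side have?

73

Triangle inequality: 128 < x < 232. Perimeter ≥ 391 gives x ≥ 391 − 180 − 52 = 159.
So 159 ≤ x < 232; integers 159 through 231: 73 values.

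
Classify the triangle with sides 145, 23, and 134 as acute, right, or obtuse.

Compare the square of the longest side to the sum of squares of the other two: 23² + 134² = 18485 < 21025 = 145².

obtuse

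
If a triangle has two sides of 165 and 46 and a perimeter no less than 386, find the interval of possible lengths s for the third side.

175 ≤ s < 211

Triangle inequality alone gives 119 < s < 211.
The perimeter condition gives s ≥ 386 − 165 − 46 = 175.
Intersecting the two: 175 ≤ s < 211.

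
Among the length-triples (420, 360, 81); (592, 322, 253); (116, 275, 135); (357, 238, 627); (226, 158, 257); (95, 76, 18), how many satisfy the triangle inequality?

(81,360,420): 81+360 > 420 → valid
(253,322,592): 253+322 ≤ 592 → not valid
(116,135,275): 116+135 ≤ 275 → not valid
(238,357,627): 238+357 ≤ 627 → not valid
(158,226,257): 158+226 > 257 → valid
(18,76,95): 18+76 ≤ 95 → not valid
2 of the 6 triples form a triangle.

2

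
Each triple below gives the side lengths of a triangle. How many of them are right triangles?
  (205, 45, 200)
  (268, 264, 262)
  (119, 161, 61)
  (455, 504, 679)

(205,45,200): 45²+200² = 42025 = 205² → right
(268,264,262): 262²+264² = 138340 > 71824 = 268² → acute
(119,161,61): 61²+119² = 17882 < 25921 = 161² → obtuse
(455,504,679): 455²+504² = 461041 = 679² → right
2 of the 4 are right.

2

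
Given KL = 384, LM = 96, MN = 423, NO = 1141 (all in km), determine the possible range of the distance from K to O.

238 ≤ KO ≤ 2044 km

The maximum is all hops collinear in one direction: 384 + 96 + 423 + 1141 = 2044.
The longest hop is 1141; the others sum to 903. Folding the others back against it leaves at least 1141 − 903 = 238.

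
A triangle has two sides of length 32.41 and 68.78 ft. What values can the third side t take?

By the triangle inequality, t must be less than 32.41 + 68.78 = 101.19 and greater than |32.41 − 68.78| = 36.37.

36.37 < t < 101.19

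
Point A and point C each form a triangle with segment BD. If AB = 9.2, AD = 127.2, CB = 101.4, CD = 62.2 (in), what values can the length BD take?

From triangle ABD: |9.2 − 127.2| < BD < 9.2 + 127.2, i.e. 118.0 < BD < 136.4.
From triangle CBD: 39.2 < BD < 163.6.
Both must hold, so BD lies in the intersection.

118.0 < BD < 136.4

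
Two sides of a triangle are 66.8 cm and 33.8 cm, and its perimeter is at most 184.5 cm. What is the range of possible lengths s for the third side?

33.0 < s ≤ 83.9

Triangle inequality alone gives 33.0 < s < 100.6.
The perimeter condition gives s ≤ 184.5 − 66.8 − 33.8 = 83.9.
Intersecting the two: 33.0 < s ≤ 83.9.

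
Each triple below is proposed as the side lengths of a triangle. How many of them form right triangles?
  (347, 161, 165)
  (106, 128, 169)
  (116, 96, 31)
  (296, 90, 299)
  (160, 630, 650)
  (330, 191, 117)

(347,161,165): 161+165 ≤ 347, not a triangle
(106,128,169): 106²+128² = 27620 < 28561 = 169² → obtuse
(116,96,31): 31²+96² = 10177 < 13456 = 116² → obtuse
(296,90,299): 90²+296² = 95716 > 89401 = 299² → acute
(160,630,650): 160²+630² = 422500 = 650² → right
(330,191,117): 117+191 ≤ 330, not a triangle
1 of the 6 is right.

1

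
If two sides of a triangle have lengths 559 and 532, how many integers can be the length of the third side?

The third side lies in the open interval (27, 1091).
Integers from 28 to 1090 inclusive: 1090 − 28 + 1 = 1063.

1063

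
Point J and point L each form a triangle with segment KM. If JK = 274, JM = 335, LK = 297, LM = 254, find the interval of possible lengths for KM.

61 < KM < 551

From triangle JKM: |274 − 335| < KM < 274 + 335, i.e. 61 < KM < 609.
From triangle LKM: 43 < KM < 551.
Both must hold, so KM lies in the intersection.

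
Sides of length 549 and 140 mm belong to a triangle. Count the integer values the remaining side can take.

279

The third side lies in the open interval (409, 689).
Integers from 410 to 688 inclusive: 688 − 410 + 1 = 279.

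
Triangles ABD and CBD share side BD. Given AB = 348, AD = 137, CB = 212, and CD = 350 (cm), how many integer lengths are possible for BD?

273

From triangle ABD: 211 < BD < 485.
From triangle CBD: 138 < BD < 562.
Intersection: 211 < BD < 485, so integers 212 through 484: 273 values.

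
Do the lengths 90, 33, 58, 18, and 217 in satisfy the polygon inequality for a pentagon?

No

For a pentagon, each side must be shorter than the sum of the others.
Here the longest side is 217, but the remaining 4 sides sum to only 199.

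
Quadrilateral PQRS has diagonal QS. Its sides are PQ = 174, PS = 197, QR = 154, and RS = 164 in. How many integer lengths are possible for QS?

294

From triangle PQS: 23 < QS < 371.
From triangle RQS: 10 < QS < 318.
Intersection: 23 < QS < 318, so integers 24 through 317: 294 values.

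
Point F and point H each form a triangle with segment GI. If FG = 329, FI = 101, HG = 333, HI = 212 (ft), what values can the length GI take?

From triangle FGI: |329 − 101| < GI < 329 + 101, i.e. 228 < GI < 430.
From triangle HGI: 121 < GI < 545.
Both must hold, so GI lies in the intersection.

228 < GI < 430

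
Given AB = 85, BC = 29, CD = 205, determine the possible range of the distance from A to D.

The maximum is all hops collinear in one direction: 85 + 29 + 205 = 319.
The longest hop is 205; the others sum to 114. Folding the others back against it leaves at least 205 − 114 = 91.

91 ≤ AD ≤ 319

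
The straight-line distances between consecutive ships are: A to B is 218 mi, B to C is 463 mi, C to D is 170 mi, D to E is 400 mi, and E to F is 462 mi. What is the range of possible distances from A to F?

The maximum is all hops collinear in one direction: 218 + 463 + 170 + 400 + 462 = 1713.
The longest hop is 463; the others sum to 1250. Since 463 ≤ 1250, the path can fold back on itself completely, so the minimum distance is 0.

0 ≤ AF ≤ 1713 mi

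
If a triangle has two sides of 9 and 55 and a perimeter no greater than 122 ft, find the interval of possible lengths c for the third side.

Triangle inequality alone gives 46 < c < 64.
The perimeter condition gives c ≤ 122 − 9 − 55 = 58.
Intersecting the two: 46 < c ≤ 58.

46 < c ≤ 58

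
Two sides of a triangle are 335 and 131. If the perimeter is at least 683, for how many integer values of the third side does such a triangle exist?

Triangle inequality: 204 < x < 466. Perimeter ≥ 683 gives x ≥ 683 − 335 − 131 = 217.
So 217 ≤ x < 466; integers 217 through 465: 249 values.

249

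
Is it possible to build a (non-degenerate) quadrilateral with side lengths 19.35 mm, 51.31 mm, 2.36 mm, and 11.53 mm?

For a quadrilateral, each side must be shorter than the sum of the others.
Here the longest side is 51.31, but the remaining 3 sides sum to only 33.24.

No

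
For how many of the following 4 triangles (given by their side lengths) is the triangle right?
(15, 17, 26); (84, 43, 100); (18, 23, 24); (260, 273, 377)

1

(15,17,26): 15²+17² = 514 < 676 = 26² → obtuse
(84,43,100): 43²+84² = 8905 < 10000 = 100² → obtuse
(18,23,24): 18²+23² = 853 > 576 = 24² → acute
(260,273,377): 260²+273² = 142129 = 377² → right
1 of the 4 is right.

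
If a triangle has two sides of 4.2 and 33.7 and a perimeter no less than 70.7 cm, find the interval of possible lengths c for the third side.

32.8 ≤ c < 37.9 cm

Triangle inequality alone gives 29.5 < c < 37.9.
The perimeter condition gives c ≥ 70.7 − 4.2 − 33.7 = 32.8.
Intersecting the two: 32.8 ≤ c < 37.9.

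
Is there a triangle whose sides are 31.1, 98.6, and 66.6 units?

The longest side is 98.6, but the other two sum to only 97.7.
97.7 < 98.6, so the triangle inequality fails.

No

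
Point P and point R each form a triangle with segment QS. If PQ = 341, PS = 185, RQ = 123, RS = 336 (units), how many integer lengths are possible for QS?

245

From triangle PQS: 156 < QS < 526.
From triangle RQS: 213 < QS < 459.
Intersection: 213 < QS < 459, so integers 214 through 458: 245 values.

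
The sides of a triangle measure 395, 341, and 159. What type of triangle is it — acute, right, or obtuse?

obtuse

Compare the square of the longest side to the sum of squares of the other two: 159² + 341² = 141562 < 156025 = 395².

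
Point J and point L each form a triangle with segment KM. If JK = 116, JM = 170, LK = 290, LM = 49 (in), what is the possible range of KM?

From triangle JKM: |116 − 170| < KM < 116 + 170, i.e. 54 < KM < 286.
From triangle LKM: 241 < KM < 339.
Both must hold, so KM lies in the intersection.

241 < KM < 286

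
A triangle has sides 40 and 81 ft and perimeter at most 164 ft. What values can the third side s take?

Triangle inequality alone gives 41 < s < 121.
The perimeter condition gives s ≤ 164 − 40 − 81 = 43.
Intersecting the two: 41 < s ≤ 43.

41 < s ≤ 43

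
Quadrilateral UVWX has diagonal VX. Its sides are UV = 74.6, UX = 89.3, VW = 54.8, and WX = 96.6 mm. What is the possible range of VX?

From triangle UVX: |74.6 − 89.3| < VX < 74.6 + 89.3, i.e. 14.7 < VX < 163.9.
From triangle WVX: 41.8 < VX < 151.4.
Both must hold, so VX lies in the intersection.

41.8 < VX < 151.4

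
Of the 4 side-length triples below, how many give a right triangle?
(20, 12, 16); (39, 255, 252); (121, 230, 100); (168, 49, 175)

3

(20,12,16): 12²+16² = 400 = 20² → right
(39,255,252): 39²+252² = 65025 = 255² → right
(121,230,100): 100+121 ≤ 230, not a triangle
(168,49,175): 49²+168² = 30625 = 175² → right
3 of the 4 are right.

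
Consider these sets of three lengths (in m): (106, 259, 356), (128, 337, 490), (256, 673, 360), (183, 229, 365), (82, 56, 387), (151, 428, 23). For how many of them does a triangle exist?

(106,259,356): 106+259 > 356 → valid
(128,337,490): 128+337 ≤ 490 → not valid
(256,360,673): 256+360 ≤ 673 → not valid
(183,229,365): 183+229 > 365 → valid
(56,82,387): 56+82 ≤ 387 → not valid
(23,151,428): 23+151 ≤ 428 → not valid
2 of the 6 triples form a triangle.

2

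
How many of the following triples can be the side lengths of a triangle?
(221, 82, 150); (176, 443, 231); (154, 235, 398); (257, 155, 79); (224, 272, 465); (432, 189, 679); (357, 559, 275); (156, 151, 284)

4

(82,150,221): 82+150 > 221 → valid
(176,231,443): 176+231 ≤ 443 → not valid
(154,235,398): 154+235 ≤ 398 → not valid
(79,155,257): 79+155 ≤ 257 → not valid
(224,272,465): 224+272 > 465 → valid
(189,432,679): 189+432 ≤ 679 → not valid
(275,357,559): 275+357 > 559 → valid
(151,156,284): 151+156 > 284 → valid
4 of the 8 triples form a triangle.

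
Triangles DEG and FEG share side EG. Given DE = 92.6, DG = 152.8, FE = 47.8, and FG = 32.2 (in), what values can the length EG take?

60.2 < EG < 80.0

From triangle DEG: |92.6 − 152.8| < EG < 92.6 + 152.8, i.e. 60.2 < EG < 245.4.
From triangle FEG: 15.6 < EG < 80.0.
Both must hold, so EG lies in the intersection.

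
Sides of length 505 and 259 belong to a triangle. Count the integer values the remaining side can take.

The third side lies in the open interval (246, 764).
Integers from 247 to 763 inclusive: 763 − 247 + 1 = 517.

517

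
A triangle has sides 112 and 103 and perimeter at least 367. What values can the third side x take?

152 ≤ x < 215

Triangle inequality alone gives 9 < x < 215.
The perimeter condition gives x ≥ 367 − 112 − 103 = 152.
Intersecting the two: 152 ≤ x < 215.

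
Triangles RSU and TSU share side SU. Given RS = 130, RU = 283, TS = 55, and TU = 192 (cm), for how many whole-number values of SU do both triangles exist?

93

From triangle RSU: 153 < SU < 413.
From triangle TSU: 137 < SU < 247.
Intersection: 153 < SU < 247, so integers 154 through 246: 93 values.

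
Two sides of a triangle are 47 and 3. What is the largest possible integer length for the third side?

49

The third side must be strictly less than 47 + 3 = 50.
The largest integer below 50 is 49.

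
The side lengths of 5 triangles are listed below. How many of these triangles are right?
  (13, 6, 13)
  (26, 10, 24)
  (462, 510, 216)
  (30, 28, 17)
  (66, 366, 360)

3

(13,6,13): 6²+13² = 205 > 169 = 13² → acute
(26,10,24): 10²+24² = 676 = 26² → right
(462,510,216): 216²+462² = 260100 = 510² → right
(30,28,17): 17²+28² = 1073 > 900 = 30² → acute
(66,366,360): 66²+360² = 133956 = 366² → right
3 of the 5 are right.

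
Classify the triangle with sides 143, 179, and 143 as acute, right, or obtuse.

acute

Compare the square of the longest side to the sum of squares of the other two: 143² + 143² = 40898 > 32041 = 179².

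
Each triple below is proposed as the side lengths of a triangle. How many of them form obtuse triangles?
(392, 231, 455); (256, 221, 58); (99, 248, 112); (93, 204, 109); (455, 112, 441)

(392,231,455): 231²+392² = 207025 = 455² → right
(256,221,58): 58²+221² = 52205 < 65536 = 256² → obtuse
(99,248,112): 99+112 ≤ 248, not a triangle
(93,204,109): 93+109 ≤ 204, not a triangle
(455,112,441): 112²+441² = 207025 = 455² → right
1 of the 5 is obtuse.

1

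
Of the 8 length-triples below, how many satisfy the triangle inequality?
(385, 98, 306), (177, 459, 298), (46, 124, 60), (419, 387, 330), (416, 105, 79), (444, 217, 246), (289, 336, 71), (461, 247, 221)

6

(98,306,385): 98+306 > 385 → valid
(177,298,459): 177+298 > 459 → valid
(46,60,124): 46+60 ≤ 124 → not valid
(330,387,419): 330+387 > 419 → valid
(79,105,416): 79+105 ≤ 416 → not valid
(217,246,444): 217+246 > 444 → valid
(71,289,336): 71+289 > 336 → valid
(221,247,461): 221+247 > 461 → valid
6 of the 8 triples form a triangle.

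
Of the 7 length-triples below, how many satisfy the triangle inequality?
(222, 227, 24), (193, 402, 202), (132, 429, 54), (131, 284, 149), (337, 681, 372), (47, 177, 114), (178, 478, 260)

2

(24,222,227): 24+222 > 227 → valid
(193,202,402): 193+202 ≤ 402 → not valid
(54,132,429): 54+132 ≤ 429 → not valid
(131,149,284): 131+149 ≤ 284 → not valid
(337,372,681): 337+372 > 681 → valid
(47,114,177): 47+114 ≤ 177 → not valid
(178,260,478): 178+260 ≤ 478 → not valid
2 of the 7 triples form a triangle.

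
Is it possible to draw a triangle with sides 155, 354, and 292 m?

Yes

The longest side is 354, and the other two sum to 447.
Since 447 > 354, the triangle inequality holds.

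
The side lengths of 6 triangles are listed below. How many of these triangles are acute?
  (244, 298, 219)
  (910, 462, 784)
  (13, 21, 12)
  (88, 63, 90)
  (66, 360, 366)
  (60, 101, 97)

3

(244,298,219): 219²+244² = 107497 > 88804 = 298² → acute
(910,462,784): 462²+784² = 828100 = 910² → right
(13,21,12): 12²+13² = 313 < 441 = 21² → obtuse
(88,63,90): 63²+88² = 11713 > 8100 = 90² → acute
(66,360,366): 66²+360² = 133956 = 366² → right
(60,101,97): 60²+97² = 13009 > 10201 = 101² → acute
3 of the 6 are acute.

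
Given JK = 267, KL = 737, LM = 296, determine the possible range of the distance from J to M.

174 ≤ JM ≤ 1300

The maximum is all hops collinear in one direction: 267 + 737 + 296 = 1300.
The longest hop is 737; the others sum to 563. Folding the others back against it leaves at least 737 − 563 = 174.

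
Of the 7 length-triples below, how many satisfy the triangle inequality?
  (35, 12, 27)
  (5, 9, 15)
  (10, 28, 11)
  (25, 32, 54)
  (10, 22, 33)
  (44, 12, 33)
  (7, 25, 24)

(12,27,35): 12+27 > 35 → valid
(5,9,15): 5+9 ≤ 15 → not valid
(10,11,28): 10+11 ≤ 28 → not valid
(25,32,54): 25+32 > 54 → valid
(10,22,33): 10+22 ≤ 33 → not valid
(12,33,44): 12+33 > 44 → valid
(7,24,25): 7+24 > 25 → valid
4 of the 7 triples form a triangle.

4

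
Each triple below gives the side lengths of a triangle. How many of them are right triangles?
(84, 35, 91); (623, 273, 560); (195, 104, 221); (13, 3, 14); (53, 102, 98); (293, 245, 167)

3

(84,35,91): 35²+84² = 8281 = 91² → right
(623,273,560): 273²+560² = 388129 = 623² → right
(195,104,221): 104²+195² = 48841 = 221² → right
(13,3,14): 3²+13² = 178 < 196 = 14² → obtuse
(53,102,98): 53²+98² = 12413 > 10404 = 102² → acute
(293,245,167): 167²+245² = 87914 > 85849 = 293² → acute
3 of the 6 are right.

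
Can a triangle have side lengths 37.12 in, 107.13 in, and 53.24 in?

The longest side is 107.13, but the other two sum to only 90.36.
90.36 < 107.13, so the triangle inequality fails.

No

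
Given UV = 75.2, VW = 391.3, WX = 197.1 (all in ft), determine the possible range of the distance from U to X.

The maximum is all hops collinear in one direction: 75.2 + 391.3 + 197.1 = 663.6.
The longest hop is 391.3; the others sum to 272.3. Folding the others back against it leaves at least 391.3 − 272.3 = 119.0.

119.0 ≤ UX ≤ 663.6 ft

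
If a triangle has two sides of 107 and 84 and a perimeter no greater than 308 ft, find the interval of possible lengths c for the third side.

Triangle inequality alone gives 23 < c < 191.
The perimeter condition gives c ≤ 308 − 107 − 84 = 117.
Intersecting the two: 23 < c ≤ 117.

23 < c ≤ 117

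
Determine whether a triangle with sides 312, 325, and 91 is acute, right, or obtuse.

Compare the square of the longest side to the sum of squares of the other two: 91² + 312² = 105625 = 325².

right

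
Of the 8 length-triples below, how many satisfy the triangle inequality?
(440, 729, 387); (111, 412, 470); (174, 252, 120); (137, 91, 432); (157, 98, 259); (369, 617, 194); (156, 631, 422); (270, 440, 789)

3

(387,440,729): 387+440 > 729 → valid
(111,412,470): 111+412 > 470 → valid
(120,174,252): 120+174 > 252 → valid
(91,137,432): 91+137 ≤ 432 → not valid
(98,157,259): 98+157 ≤ 259 → not valid
(194,369,617): 194+369 ≤ 617 → not valid
(156,422,631): 156+422 ≤ 631 → not valid
(270,440,789): 270+440 ≤ 789 → not valid
3 of the 8 triples form a triangle.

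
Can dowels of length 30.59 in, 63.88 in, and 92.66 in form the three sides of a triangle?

The longest side is 92.66, and the other two sum to 94.47.
Since 94.47 > 92.66, the triangle inequality holds.

Yes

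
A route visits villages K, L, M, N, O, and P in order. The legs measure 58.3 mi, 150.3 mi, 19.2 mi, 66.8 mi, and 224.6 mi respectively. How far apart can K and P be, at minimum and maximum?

0 ≤ KP ≤ 519.2 mi

The maximum is all hops collinear in one direction: 58.3 + 150.3 + 19.2 + 66.8 + 224.6 = 519.2.
The longest hop is 224.6; the others sum to 294.6. Since 224.6 ≤ 294.6, the path can fold back on itself completely, so the minimum distance is 0.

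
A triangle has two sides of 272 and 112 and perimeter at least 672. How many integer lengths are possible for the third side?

Triangle inequality: 160 < x < 384. Perimeter ≥ 672 gives x ≥ 672 − 272 − 112 = 288.
So 288 ≤ x < 384; integers 288 through 383: 96 values.

96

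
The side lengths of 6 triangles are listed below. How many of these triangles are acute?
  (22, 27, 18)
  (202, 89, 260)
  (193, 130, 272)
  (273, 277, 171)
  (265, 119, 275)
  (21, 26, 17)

(22,27,18): 18²+22² = 808 > 729 = 27² → acute
(202,89,260): 89²+202² = 48725 < 67600 = 260² → obtuse
(193,130,272): 130²+193² = 54149 < 73984 = 272² → obtuse
(273,277,171): 171²+273² = 103770 > 76729 = 277² → acute
(265,119,275): 119²+265² = 84386 > 75625 = 275² → acute
(21,26,17): 17²+21² = 730 > 676 = 26² → acute
4 of the 6 are acute.

4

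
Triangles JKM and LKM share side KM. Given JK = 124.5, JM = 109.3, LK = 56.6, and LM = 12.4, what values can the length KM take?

44.2 < KM < 69.0

From triangle JKM: |124.5 − 109.3| < KM < 124.5 + 109.3, i.e. 15.2 < KM < 233.8.
From triangle LKM: 44.2 < KM < 69.0.
Both must hold, so KM lies in the intersection.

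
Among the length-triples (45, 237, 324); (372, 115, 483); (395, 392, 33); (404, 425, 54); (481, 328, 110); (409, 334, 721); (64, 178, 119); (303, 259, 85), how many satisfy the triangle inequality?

(45,237,324): 45+237 ≤ 324 → not valid
(115,372,483): 115+372 > 483 → valid
(33,392,395): 33+392 > 395 → valid
(54,404,425): 54+404 > 425 → valid
(110,328,481): 110+328 ≤ 481 → not valid
(334,409,721): 334+409 > 721 → valid
(64,119,178): 64+119 > 178 → valid
(85,259,303): 85+259 > 303 → valid
6 of the 8 triples form a triangle.

6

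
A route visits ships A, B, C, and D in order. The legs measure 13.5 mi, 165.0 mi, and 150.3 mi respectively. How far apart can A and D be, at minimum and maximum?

1.2 ≤ AD ≤ 328.8 mi

The maximum is all hops collinear in one direction: 13.5 + 165.0 + 150.3 = 328.8.
The longest hop is 165.0; the others sum to 163.8. Folding the others back against it leaves at least 165.0 − 163.8 = 1.2.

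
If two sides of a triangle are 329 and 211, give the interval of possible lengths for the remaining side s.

By the triangle inequality, s must be less than 329 + 211 = 540 and greater than |329 − 211| = 118.

118 < s < 540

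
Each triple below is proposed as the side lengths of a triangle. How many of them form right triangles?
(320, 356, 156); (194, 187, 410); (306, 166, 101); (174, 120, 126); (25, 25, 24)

2

(320,356,156): 156²+320² = 126736 = 356² → right
(194,187,410): 187+194 ≤ 410, not a triangle
(306,166,101): 101+166 ≤ 306, not a triangle
(174,120,126): 120²+126² = 30276 = 174² → right
(25,25,24): 24²+25² = 1201 > 625 = 25² → acute
2 of the 5 are right.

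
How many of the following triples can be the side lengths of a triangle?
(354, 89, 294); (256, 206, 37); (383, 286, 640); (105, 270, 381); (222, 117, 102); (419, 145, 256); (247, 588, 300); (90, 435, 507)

3

(89,294,354): 89+294 > 354 → valid
(37,206,256): 37+206 ≤ 256 → not valid
(286,383,640): 286+383 > 640 → valid
(105,270,381): 105+270 ≤ 381 → not valid
(102,117,222): 102+117 ≤ 222 → not valid
(145,256,419): 145+256 ≤ 419 → not valid
(247,300,588): 247+300 ≤ 588 → not valid
(90,435,507): 90+435 > 507 → valid
3 of the 8 triples form a triangle.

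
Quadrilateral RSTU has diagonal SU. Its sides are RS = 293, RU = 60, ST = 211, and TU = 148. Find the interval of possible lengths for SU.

From triangle RSU: |293 − 60| < SU < 293 + 60, i.e. 233 < SU < 353.
From triangle TSU: 63 < SU < 359.
Both must hold, so SU lies in the intersection.

233 < SU < 353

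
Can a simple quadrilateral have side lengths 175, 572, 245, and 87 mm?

For a quadrilateral, each side must be shorter than the sum of the others.
Here the longest side is 572, but the remaining 3 sides sum to only 507.

No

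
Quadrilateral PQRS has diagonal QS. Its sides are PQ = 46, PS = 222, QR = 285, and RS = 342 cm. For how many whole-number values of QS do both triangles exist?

91

From triangle PQS: 176 < QS < 268.
From triangle RQS: 57 < QS < 627.
Intersection: 176 < QS < 268, so integers 177 through 267: 91 values.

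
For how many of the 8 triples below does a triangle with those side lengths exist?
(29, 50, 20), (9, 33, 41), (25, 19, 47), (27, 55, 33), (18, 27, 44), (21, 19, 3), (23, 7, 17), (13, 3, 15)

6

(20,29,50): 20+29 ≤ 50 → not valid
(9,33,41): 9+33 > 41 → valid
(19,25,47): 19+25 ≤ 47 → not valid
(27,33,55): 27+33 > 55 → valid
(18,27,44): 18+27 > 44 → valid
(3,19,21): 3+19 > 21 → valid
(7,17,23): 7+17 > 23 → valid
(3,13,15): 3+13 > 15 → valid
6 of the 8 triples form a triangle.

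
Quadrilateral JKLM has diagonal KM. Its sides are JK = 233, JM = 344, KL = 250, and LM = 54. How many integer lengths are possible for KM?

107

From triangle JKM: 111 < KM < 577.
From triangle LKM: 196 < KM < 304.
Intersection: 196 < KM < 304, so integers 197 through 303: 107 values.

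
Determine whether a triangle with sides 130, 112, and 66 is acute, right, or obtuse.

Compare the square of the longest side to the sum of squares of the other two: 66² + 112² = 16900 = 130².

right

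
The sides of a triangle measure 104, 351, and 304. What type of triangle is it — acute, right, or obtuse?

Compare the square of the longest side to the sum of squares of the other two: 104² + 304² = 103232 < 123201 = 351².

obtuse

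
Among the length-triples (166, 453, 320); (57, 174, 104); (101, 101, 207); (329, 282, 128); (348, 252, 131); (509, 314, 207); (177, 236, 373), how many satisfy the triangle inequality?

(166,320,453): 166+320 > 453 → valid
(57,104,174): 57+104 ≤ 174 → not valid
(101,101,207): 101+101 ≤ 207 → not valid
(128,282,329): 128+282 > 329 → valid
(131,252,348): 131+252 > 348 → valid
(207,314,509): 207+314 > 509 → valid
(177,236,373): 177+236 > 373 → valid
5 of the 7 triples form a triangle.

5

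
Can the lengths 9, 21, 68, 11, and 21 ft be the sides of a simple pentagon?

For a pentagon, each side must be shorter than the sum of the others.
Here the longest side is 68, but the remaining 4 sides sum to only 62.

No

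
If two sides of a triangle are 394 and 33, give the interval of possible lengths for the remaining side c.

361 < c < 427

By the triangle inequality, c must be less than 394 + 33 = 427 and greater than |394 − 33| = 361.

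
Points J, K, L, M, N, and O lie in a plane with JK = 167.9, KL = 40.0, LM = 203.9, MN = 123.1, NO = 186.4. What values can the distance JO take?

0 ≤ JO ≤ 721.3

The maximum is all hops collinear in one direction: 167.9 + 40.0 + 203.9 + 123.1 + 186.4 = 721.3.
The longest hop is 203.9; the others sum to 517.4. Since 203.9 ≤ 517.4, the path can fold back on itself completely, so the minimum distance is 0.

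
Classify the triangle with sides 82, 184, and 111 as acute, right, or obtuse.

obtuse

Compare the square of the longest side to the sum of squares of the other two: 82² + 111² = 19045 < 33856 = 184².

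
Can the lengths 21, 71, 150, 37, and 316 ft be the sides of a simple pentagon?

No

For a pentagon, each side must be shorter than the sum of the others.
Here the longest side is 316, but the remaining 4 sides sum to only 279.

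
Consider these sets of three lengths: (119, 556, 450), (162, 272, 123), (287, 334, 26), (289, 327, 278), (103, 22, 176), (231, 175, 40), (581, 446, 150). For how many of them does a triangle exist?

(119,450,556): 119+450 > 556 → valid
(123,162,272): 123+162 > 272 → valid
(26,287,334): 26+287 ≤ 334 → not valid
(278,289,327): 278+289 > 327 → valid
(22,103,176): 22+103 ≤ 176 → not valid
(40,175,231): 40+175 ≤ 231 → not valid
(150,446,581): 150+446 > 581 → valid
4 of the 7 triples form a triangle.

4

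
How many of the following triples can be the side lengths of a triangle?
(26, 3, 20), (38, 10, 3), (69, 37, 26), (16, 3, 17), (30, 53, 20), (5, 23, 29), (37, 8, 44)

2

(3,20,26): 3+20 ≤ 26 → not valid
(3,10,38): 3+10 ≤ 38 → not valid
(26,37,69): 26+37 ≤ 69 → not valid
(3,16,17): 3+16 > 17 → valid
(20,30,53): 20+30 ≤ 53 → not valid
(5,23,29): 5+23 ≤ 29 → not valid
(8,37,44): 8+37 > 44 → valid
2 of the 7 triples form a triangle.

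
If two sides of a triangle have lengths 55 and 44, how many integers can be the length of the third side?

87

The third side lies in the open interval (11, 99).
Integers from 12 to 98 inclusive: 98 − 12 + 1 = 87.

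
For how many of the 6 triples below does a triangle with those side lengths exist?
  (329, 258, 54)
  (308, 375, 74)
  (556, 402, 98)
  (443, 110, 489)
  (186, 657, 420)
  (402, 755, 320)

2

(54,258,329): 54+258 ≤ 329 → not valid
(74,308,375): 74+308 > 375 → valid
(98,402,556): 98+402 ≤ 556 → not valid
(110,443,489): 110+443 > 489 → valid
(186,420,657): 186+420 ≤ 657 → not valid
(320,402,755): 320+402 ≤ 755 → not valid
2 of the 6 triples form a triangle.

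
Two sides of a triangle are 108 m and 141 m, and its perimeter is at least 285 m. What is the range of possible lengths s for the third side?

Triangle inequality alone gives 33 < s < 249.
The perimeter condition gives s ≥ 285 − 108 − 141 = 36.
Intersecting the two: 36 ≤ s < 249.

36 ≤ s < 249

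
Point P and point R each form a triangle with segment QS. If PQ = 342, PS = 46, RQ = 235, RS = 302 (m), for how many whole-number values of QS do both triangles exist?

91

From triangle PQS: 296 < QS < 388.
From triangle RQS: 67 < QS < 537.
Intersection: 296 < QS < 388, so integers 297 through 387: 91 values.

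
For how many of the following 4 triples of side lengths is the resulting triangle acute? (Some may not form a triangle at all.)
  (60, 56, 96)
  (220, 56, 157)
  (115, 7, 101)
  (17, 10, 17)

1

(60,56,96): 56²+60² = 6736 < 9216 = 96² → obtuse
(220,56,157): 56+157 ≤ 220, not a triangle
(115,7,101): 7+101 ≤ 115, not a triangle
(17,10,17): 10²+17² = 389 > 289 = 17² → acute
1 of the 4 is acute.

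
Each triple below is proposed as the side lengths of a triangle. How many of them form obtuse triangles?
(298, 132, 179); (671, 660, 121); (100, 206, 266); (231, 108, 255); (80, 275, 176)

(298,132,179): 132²+179² = 49465 < 88804 = 298² → obtuse
(671,660,121): 121²+660² = 450241 = 671² → right
(100,206,266): 100²+206² = 52436 < 70756 = 266² → obtuse
(231,108,255): 108²+231² = 65025 = 255² → right
(80,275,176): 80+176 ≤ 275, not a triangle
2 of the 5 are obtuse.

2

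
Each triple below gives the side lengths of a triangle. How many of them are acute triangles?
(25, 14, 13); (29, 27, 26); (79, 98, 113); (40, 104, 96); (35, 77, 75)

3

(25,14,13): 13²+14² = 365 < 625 = 25² → obtuse
(29,27,26): 26²+27² = 1405 > 841 = 29² → acute
(79,98,113): 79²+98² = 15845 > 12769 = 113² → acute
(40,104,96): 40²+96² = 10816 = 104² → right
(35,77,75): 35²+75² = 6850 > 5929 = 77² → acute
3 of the 5 are acute.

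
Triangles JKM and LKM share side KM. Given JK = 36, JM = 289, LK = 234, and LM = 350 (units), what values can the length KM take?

From triangle JKM: |36 − 289| < KM < 36 + 289, i.e. 253 < KM < 325.
From triangle LKM: 116 < KM < 584.
Both must hold, so KM lies in the intersection.

253 < KM < 325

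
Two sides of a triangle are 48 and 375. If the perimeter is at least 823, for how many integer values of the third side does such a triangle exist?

Triangle inequality: 327 < x < 423. Perimeter ≥ 823 gives x ≥ 823 − 48 − 375 = 400.
So 400 ≤ x < 423; integers 400 through 422: 23 values.

23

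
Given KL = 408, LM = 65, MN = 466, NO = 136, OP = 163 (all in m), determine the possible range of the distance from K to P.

The maximum is all hops collinear in one direction: 408 + 65 + 466 + 136 + 163 = 1238.
The longest hop is 466; the others sum to 772. Since 466 ≤ 772, the path can fold back on itself completely, so the minimum distance is 0.

0 ≤ KP ≤ 1238 m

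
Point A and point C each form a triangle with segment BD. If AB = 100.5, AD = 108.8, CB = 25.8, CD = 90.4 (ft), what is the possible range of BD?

64.6 < BD < 116.2

From triangle ABD: |100.5 − 108.8| < BD < 100.5 + 108.8, i.e. 8.3 < BD < 209.3.
From triangle CBD: 64.6 < BD < 116.2.
Both must hold, so BD lies in the intersection.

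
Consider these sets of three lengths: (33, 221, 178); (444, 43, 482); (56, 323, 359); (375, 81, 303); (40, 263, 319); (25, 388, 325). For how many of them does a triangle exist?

(33,178,221): 33+178 ≤ 221 → not valid
(43,444,482): 43+444 > 482 → valid
(56,323,359): 56+323 > 359 → valid
(81,303,375): 81+303 > 375 → valid
(40,263,319): 40+263 ≤ 319 → not valid
(25,325,388): 25+325 ≤ 388 → not valid
3 of the 6 triples form a triangle.

3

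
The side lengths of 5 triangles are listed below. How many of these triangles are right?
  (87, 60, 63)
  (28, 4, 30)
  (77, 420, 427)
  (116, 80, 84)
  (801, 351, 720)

(87,60,63): 60²+63² = 7569 = 87² → right
(28,4,30): 4²+28² = 800 < 900 = 30² → obtuse
(77,420,427): 77²+420² = 182329 = 427² → right
(116,80,84): 80²+84² = 13456 = 116² → right
(801,351,720): 351²+720² = 641601 = 801² → right
4 of the 5 are right.

4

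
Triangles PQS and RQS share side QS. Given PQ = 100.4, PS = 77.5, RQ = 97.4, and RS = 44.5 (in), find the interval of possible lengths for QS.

52.9 < QS < 141.9

From triangle PQS: |100.4 − 77.5| < QS < 100.4 + 77.5, i.e. 22.9 < QS < 177.9.
From triangle RQS: 52.9 < QS < 141.9.
Both must hold, so QS lies in the intersection.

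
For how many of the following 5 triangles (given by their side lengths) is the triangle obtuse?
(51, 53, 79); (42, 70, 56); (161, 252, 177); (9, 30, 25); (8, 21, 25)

4

(51,53,79): 51²+53² = 5410 < 6241 = 79² → obtuse
(42,70,56): 42²+56² = 4900 = 70² → right
(161,252,177): 161²+177² = 57250 < 63504 = 252² → obtuse
(9,30,25): 9²+25² = 706 < 900 = 30² → obtuse
(8,21,25): 8²+21² = 505 < 625 = 25² → obtuse
4 of the 5 are obtuse.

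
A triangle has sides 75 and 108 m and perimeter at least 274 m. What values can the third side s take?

91 ≤ s < 183

Triangle inequality alone gives 33 < s < 183.
The perimeter condition gives s ≥ 274 − 75 − 108 = 91.
Intersecting the two: 91 ≤ s < 183.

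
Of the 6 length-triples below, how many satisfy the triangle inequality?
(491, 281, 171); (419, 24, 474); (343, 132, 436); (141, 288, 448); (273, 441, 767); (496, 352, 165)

(171,281,491): 171+281 ≤ 491 → not valid
(24,419,474): 24+419 ≤ 474 → not valid
(132,343,436): 132+343 > 436 → valid
(141,288,448): 141+288 ≤ 448 → not valid
(273,441,767): 273+441 ≤ 767 → not valid
(165,352,496): 165+352 > 496 → valid
2 of the 6 triples form a triangle.

2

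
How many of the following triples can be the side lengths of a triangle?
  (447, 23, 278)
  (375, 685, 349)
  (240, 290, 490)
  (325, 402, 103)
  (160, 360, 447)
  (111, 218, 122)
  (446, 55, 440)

6

(23,278,447): 23+278 ≤ 447 → not valid
(349,375,685): 349+375 > 685 → valid
(240,290,490): 240+290 > 490 → valid
(103,325,402): 103+325 > 402 → valid
(160,360,447): 160+360 > 447 → valid
(111,122,218): 111+122 > 218 → valid
(55,440,446): 55+440 > 446 → valid
6 of the 7 triples form a triangle.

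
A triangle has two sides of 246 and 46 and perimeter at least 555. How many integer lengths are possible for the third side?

Triangle inequality: 200 < x < 292. Perimeter ≥ 555 gives x ≥ 555 − 246 − 46 = 263.
So 263 ≤ x < 292; integers 263 through 291: 29 values.

29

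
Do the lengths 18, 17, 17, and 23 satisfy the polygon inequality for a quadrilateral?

A quadrilateral exists iff every side is shorter than the sum of the others — equivalently, the longest side is less than the sum of the rest.
Longest side 23 < 52 (sum of the remaining 3), so yes.

Yes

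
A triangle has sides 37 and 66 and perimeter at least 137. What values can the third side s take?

34 ≤ s < 103

Triangle inequality alone gives 29 < s < 103.
The perimeter condition gives s ≥ 137 − 37 − 66 = 34.
Intersecting the two: 34 ≤ s < 103.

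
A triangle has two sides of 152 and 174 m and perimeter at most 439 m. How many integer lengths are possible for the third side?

91

Triangle inequality: 22 < x < 326. Perimeter ≤ 439 gives x ≤ 439 − 152 − 174 = 113.
So 22 < x ≤ 113; integers 23 through 113: 91 values.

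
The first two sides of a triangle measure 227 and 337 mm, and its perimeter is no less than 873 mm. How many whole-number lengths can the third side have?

255

Triangle inequality: 110 < x < 564. Perimeter ≥ 873 gives x ≥ 873 − 227 − 337 = 309.
So 309 ≤ x < 564; integers 309 through 563: 255 values.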